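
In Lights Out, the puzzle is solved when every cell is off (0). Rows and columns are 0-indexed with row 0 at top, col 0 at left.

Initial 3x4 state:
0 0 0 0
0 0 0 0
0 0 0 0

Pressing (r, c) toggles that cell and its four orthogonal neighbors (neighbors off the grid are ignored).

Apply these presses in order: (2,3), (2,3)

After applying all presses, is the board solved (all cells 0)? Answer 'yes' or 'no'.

Answer: yes

Derivation:
After press 1 at (2,3):
0 0 0 0
0 0 0 1
0 0 1 1

After press 2 at (2,3):
0 0 0 0
0 0 0 0
0 0 0 0

Lights still on: 0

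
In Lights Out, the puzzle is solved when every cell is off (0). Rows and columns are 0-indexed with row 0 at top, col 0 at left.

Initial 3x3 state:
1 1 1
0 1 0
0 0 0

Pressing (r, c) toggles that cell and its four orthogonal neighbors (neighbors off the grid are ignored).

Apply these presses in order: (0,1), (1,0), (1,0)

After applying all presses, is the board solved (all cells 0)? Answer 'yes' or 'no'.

After press 1 at (0,1):
0 0 0
0 0 0
0 0 0

After press 2 at (1,0):
1 0 0
1 1 0
1 0 0

After press 3 at (1,0):
0 0 0
0 0 0
0 0 0

Lights still on: 0

Answer: yes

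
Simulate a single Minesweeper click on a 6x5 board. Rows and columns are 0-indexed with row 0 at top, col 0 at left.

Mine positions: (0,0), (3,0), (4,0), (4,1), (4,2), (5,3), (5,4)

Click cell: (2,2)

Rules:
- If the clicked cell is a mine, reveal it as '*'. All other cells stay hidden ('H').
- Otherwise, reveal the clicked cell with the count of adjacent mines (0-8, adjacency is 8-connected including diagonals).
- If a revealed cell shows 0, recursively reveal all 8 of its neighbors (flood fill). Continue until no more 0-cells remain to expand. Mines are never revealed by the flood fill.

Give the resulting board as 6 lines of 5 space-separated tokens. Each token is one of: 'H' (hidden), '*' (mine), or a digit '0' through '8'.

H 1 0 0 0
H 1 0 0 0
H 1 0 0 0
H 4 2 1 0
H H H 3 2
H H H H H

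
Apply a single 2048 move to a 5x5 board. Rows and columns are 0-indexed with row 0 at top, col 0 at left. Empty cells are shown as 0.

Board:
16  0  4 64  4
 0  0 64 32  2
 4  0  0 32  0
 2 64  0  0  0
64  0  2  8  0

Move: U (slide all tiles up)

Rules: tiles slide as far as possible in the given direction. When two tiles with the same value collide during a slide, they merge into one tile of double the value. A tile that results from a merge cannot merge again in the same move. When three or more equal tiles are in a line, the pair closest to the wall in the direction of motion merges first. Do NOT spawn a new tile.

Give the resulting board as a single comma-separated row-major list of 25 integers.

Slide up:
col 0: [16, 0, 4, 2, 64] -> [16, 4, 2, 64, 0]
col 1: [0, 0, 0, 64, 0] -> [64, 0, 0, 0, 0]
col 2: [4, 64, 0, 0, 2] -> [4, 64, 2, 0, 0]
col 3: [64, 32, 32, 0, 8] -> [64, 64, 8, 0, 0]
col 4: [4, 2, 0, 0, 0] -> [4, 2, 0, 0, 0]

Answer: 16, 64, 4, 64, 4, 4, 0, 64, 64, 2, 2, 0, 2, 8, 0, 64, 0, 0, 0, 0, 0, 0, 0, 0, 0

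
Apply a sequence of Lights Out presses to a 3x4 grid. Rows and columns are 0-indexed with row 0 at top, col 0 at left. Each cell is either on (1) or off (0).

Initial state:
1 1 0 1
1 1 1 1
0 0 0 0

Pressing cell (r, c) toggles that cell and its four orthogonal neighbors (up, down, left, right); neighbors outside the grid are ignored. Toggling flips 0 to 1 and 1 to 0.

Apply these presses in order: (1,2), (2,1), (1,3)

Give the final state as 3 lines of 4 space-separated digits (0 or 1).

After press 1 at (1,2):
1 1 1 1
1 0 0 0
0 0 1 0

After press 2 at (2,1):
1 1 1 1
1 1 0 0
1 1 0 0

After press 3 at (1,3):
1 1 1 0
1 1 1 1
1 1 0 1

Answer: 1 1 1 0
1 1 1 1
1 1 0 1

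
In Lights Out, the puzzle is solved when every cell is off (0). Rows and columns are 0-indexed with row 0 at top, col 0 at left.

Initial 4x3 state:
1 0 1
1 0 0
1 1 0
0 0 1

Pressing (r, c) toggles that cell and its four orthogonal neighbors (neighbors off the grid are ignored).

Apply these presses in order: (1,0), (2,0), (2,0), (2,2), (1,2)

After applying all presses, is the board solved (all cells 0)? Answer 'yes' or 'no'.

Answer: yes

Derivation:
After press 1 at (1,0):
0 0 1
0 1 0
0 1 0
0 0 1

After press 2 at (2,0):
0 0 1
1 1 0
1 0 0
1 0 1

After press 3 at (2,0):
0 0 1
0 1 0
0 1 0
0 0 1

After press 4 at (2,2):
0 0 1
0 1 1
0 0 1
0 0 0

After press 5 at (1,2):
0 0 0
0 0 0
0 0 0
0 0 0

Lights still on: 0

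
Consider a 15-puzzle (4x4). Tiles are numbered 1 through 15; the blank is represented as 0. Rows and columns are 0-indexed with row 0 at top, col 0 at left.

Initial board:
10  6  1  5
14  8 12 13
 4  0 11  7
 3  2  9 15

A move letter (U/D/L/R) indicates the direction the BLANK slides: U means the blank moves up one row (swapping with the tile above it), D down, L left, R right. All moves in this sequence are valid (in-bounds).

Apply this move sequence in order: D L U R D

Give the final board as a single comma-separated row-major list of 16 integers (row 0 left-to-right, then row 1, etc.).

Answer: 10, 6, 1, 5, 14, 8, 12, 13, 2, 3, 11, 7, 4, 0, 9, 15

Derivation:
After move 1 (D):
10  6  1  5
14  8 12 13
 4  2 11  7
 3  0  9 15

After move 2 (L):
10  6  1  5
14  8 12 13
 4  2 11  7
 0  3  9 15

After move 3 (U):
10  6  1  5
14  8 12 13
 0  2 11  7
 4  3  9 15

After move 4 (R):
10  6  1  5
14  8 12 13
 2  0 11  7
 4  3  9 15

After move 5 (D):
10  6  1  5
14  8 12 13
 2  3 11  7
 4  0  9 15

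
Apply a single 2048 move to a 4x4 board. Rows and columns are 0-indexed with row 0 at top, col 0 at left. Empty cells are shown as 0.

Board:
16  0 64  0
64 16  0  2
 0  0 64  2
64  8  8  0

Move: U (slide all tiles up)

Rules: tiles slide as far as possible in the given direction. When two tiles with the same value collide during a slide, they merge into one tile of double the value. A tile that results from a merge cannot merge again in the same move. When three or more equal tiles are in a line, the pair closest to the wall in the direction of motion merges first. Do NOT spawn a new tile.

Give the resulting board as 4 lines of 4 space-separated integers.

Slide up:
col 0: [16, 64, 0, 64] -> [16, 128, 0, 0]
col 1: [0, 16, 0, 8] -> [16, 8, 0, 0]
col 2: [64, 0, 64, 8] -> [128, 8, 0, 0]
col 3: [0, 2, 2, 0] -> [4, 0, 0, 0]

Answer:  16  16 128   4
128   8   8   0
  0   0   0   0
  0   0   0   0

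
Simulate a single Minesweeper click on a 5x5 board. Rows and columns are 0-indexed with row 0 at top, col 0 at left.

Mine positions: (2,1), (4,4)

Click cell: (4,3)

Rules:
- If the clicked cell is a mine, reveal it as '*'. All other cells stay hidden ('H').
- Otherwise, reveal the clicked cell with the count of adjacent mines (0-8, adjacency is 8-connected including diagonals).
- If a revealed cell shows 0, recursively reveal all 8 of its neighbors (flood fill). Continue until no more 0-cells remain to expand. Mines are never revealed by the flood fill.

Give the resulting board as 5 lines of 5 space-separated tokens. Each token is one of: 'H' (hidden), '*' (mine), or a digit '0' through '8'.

H H H H H
H H H H H
H H H H H
H H H H H
H H H 1 H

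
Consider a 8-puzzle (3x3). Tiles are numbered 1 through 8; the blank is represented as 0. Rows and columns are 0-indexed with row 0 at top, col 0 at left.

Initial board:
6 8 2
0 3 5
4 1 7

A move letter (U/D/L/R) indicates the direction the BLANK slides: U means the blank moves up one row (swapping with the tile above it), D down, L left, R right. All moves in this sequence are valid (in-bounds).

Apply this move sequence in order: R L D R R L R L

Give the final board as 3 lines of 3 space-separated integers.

After move 1 (R):
6 8 2
3 0 5
4 1 7

After move 2 (L):
6 8 2
0 3 5
4 1 7

After move 3 (D):
6 8 2
4 3 5
0 1 7

After move 4 (R):
6 8 2
4 3 5
1 0 7

After move 5 (R):
6 8 2
4 3 5
1 7 0

After move 6 (L):
6 8 2
4 3 5
1 0 7

After move 7 (R):
6 8 2
4 3 5
1 7 0

After move 8 (L):
6 8 2
4 3 5
1 0 7

Answer: 6 8 2
4 3 5
1 0 7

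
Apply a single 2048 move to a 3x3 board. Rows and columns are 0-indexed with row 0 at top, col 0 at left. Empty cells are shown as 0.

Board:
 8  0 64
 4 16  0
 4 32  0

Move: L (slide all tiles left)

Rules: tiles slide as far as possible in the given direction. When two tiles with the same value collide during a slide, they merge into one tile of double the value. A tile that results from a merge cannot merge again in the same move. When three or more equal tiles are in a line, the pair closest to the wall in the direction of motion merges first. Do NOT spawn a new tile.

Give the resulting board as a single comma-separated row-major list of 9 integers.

Answer: 8, 64, 0, 4, 16, 0, 4, 32, 0

Derivation:
Slide left:
row 0: [8, 0, 64] -> [8, 64, 0]
row 1: [4, 16, 0] -> [4, 16, 0]
row 2: [4, 32, 0] -> [4, 32, 0]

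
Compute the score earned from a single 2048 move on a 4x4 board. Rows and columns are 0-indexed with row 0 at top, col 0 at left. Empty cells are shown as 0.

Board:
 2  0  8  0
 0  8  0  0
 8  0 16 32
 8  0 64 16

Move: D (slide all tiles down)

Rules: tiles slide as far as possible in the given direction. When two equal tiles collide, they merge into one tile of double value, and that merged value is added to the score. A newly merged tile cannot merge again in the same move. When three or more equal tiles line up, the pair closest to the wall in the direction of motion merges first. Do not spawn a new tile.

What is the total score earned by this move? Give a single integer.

Slide down:
col 0: [2, 0, 8, 8] -> [0, 0, 2, 16]  score +16 (running 16)
col 1: [0, 8, 0, 0] -> [0, 0, 0, 8]  score +0 (running 16)
col 2: [8, 0, 16, 64] -> [0, 8, 16, 64]  score +0 (running 16)
col 3: [0, 0, 32, 16] -> [0, 0, 32, 16]  score +0 (running 16)
Board after move:
 0  0  0  0
 0  0  8  0
 2  0 16 32
16  8 64 16

Answer: 16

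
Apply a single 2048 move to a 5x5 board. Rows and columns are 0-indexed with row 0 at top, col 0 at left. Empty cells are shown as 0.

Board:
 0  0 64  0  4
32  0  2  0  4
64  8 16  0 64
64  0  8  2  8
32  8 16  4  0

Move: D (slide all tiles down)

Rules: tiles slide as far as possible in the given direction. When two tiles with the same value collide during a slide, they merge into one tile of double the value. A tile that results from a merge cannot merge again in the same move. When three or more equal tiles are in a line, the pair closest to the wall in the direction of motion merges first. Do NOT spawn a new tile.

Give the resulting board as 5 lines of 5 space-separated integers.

Slide down:
col 0: [0, 32, 64, 64, 32] -> [0, 0, 32, 128, 32]
col 1: [0, 0, 8, 0, 8] -> [0, 0, 0, 0, 16]
col 2: [64, 2, 16, 8, 16] -> [64, 2, 16, 8, 16]
col 3: [0, 0, 0, 2, 4] -> [0, 0, 0, 2, 4]
col 4: [4, 4, 64, 8, 0] -> [0, 0, 8, 64, 8]

Answer:   0   0  64   0   0
  0   0   2   0   0
 32   0  16   0   8
128   0   8   2  64
 32  16  16   4   8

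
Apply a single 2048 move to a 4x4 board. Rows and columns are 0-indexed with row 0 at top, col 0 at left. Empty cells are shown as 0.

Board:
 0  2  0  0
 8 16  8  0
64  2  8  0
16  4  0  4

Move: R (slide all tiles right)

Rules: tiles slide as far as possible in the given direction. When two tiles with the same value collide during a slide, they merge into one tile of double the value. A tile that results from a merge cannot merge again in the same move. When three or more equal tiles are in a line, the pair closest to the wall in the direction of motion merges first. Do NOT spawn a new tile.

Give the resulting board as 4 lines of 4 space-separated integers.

Slide right:
row 0: [0, 2, 0, 0] -> [0, 0, 0, 2]
row 1: [8, 16, 8, 0] -> [0, 8, 16, 8]
row 2: [64, 2, 8, 0] -> [0, 64, 2, 8]
row 3: [16, 4, 0, 4] -> [0, 0, 16, 8]

Answer:  0  0  0  2
 0  8 16  8
 0 64  2  8
 0  0 16  8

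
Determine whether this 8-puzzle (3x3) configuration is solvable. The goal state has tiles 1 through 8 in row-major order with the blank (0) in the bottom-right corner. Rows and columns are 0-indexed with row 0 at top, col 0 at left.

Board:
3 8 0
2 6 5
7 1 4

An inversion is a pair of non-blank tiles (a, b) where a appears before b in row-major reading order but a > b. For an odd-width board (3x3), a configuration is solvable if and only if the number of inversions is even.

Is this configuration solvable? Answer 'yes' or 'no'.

Answer: yes

Derivation:
Inversions (pairs i<j in row-major order where tile[i] > tile[j] > 0): 16
16 is even, so the puzzle is solvable.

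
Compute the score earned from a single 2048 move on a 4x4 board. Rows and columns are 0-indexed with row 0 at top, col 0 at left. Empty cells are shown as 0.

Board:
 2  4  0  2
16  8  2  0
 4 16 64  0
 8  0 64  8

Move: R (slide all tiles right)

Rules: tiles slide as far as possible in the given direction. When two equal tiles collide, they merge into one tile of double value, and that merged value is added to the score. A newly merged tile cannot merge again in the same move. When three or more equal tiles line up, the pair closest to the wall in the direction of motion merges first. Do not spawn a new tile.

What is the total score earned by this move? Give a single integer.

Answer: 0

Derivation:
Slide right:
row 0: [2, 4, 0, 2] -> [0, 2, 4, 2]  score +0 (running 0)
row 1: [16, 8, 2, 0] -> [0, 16, 8, 2]  score +0 (running 0)
row 2: [4, 16, 64, 0] -> [0, 4, 16, 64]  score +0 (running 0)
row 3: [8, 0, 64, 8] -> [0, 8, 64, 8]  score +0 (running 0)
Board after move:
 0  2  4  2
 0 16  8  2
 0  4 16 64
 0  8 64  8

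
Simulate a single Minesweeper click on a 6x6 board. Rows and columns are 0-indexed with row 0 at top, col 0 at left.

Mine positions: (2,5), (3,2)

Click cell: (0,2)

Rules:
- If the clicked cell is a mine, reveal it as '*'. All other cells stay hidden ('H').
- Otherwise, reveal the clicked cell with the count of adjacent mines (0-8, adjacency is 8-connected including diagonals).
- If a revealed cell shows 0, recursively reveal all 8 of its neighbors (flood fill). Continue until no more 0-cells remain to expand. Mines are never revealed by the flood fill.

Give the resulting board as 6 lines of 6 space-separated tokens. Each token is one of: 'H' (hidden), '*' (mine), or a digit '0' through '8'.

0 0 0 0 0 0
0 0 0 0 1 1
0 1 1 1 1 H
0 1 H 1 1 1
0 1 1 1 0 0
0 0 0 0 0 0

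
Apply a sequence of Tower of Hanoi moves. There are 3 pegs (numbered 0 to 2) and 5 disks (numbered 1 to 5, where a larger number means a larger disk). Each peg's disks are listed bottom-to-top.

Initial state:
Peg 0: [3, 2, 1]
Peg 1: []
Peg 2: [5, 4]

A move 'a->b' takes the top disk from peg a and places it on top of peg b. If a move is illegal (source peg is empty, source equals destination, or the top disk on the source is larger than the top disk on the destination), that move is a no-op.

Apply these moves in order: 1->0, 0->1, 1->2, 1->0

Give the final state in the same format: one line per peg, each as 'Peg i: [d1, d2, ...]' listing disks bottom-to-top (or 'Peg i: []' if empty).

After move 1 (1->0):
Peg 0: [3, 2, 1]
Peg 1: []
Peg 2: [5, 4]

After move 2 (0->1):
Peg 0: [3, 2]
Peg 1: [1]
Peg 2: [5, 4]

After move 3 (1->2):
Peg 0: [3, 2]
Peg 1: []
Peg 2: [5, 4, 1]

After move 4 (1->0):
Peg 0: [3, 2]
Peg 1: []
Peg 2: [5, 4, 1]

Answer: Peg 0: [3, 2]
Peg 1: []
Peg 2: [5, 4, 1]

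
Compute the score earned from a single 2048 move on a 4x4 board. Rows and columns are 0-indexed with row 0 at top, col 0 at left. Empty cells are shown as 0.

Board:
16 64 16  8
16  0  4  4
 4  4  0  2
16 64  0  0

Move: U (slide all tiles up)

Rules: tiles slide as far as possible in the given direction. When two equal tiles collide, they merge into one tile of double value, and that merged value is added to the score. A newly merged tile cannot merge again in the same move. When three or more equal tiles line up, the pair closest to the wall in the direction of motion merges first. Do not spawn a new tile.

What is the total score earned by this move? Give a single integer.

Slide up:
col 0: [16, 16, 4, 16] -> [32, 4, 16, 0]  score +32 (running 32)
col 1: [64, 0, 4, 64] -> [64, 4, 64, 0]  score +0 (running 32)
col 2: [16, 4, 0, 0] -> [16, 4, 0, 0]  score +0 (running 32)
col 3: [8, 4, 2, 0] -> [8, 4, 2, 0]  score +0 (running 32)
Board after move:
32 64 16  8
 4  4  4  4
16 64  0  2
 0  0  0  0

Answer: 32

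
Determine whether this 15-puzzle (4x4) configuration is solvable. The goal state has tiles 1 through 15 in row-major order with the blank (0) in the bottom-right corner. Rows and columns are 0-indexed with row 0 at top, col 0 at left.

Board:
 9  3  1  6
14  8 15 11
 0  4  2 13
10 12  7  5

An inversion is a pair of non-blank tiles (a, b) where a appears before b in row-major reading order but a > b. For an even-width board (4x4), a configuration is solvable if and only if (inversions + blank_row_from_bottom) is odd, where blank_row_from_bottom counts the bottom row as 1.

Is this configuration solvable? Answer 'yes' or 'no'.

Inversions: 49
Blank is in row 2 (0-indexed from top), which is row 2 counting from the bottom (bottom = 1).
49 + 2 = 51, which is odd, so the puzzle is solvable.

Answer: yes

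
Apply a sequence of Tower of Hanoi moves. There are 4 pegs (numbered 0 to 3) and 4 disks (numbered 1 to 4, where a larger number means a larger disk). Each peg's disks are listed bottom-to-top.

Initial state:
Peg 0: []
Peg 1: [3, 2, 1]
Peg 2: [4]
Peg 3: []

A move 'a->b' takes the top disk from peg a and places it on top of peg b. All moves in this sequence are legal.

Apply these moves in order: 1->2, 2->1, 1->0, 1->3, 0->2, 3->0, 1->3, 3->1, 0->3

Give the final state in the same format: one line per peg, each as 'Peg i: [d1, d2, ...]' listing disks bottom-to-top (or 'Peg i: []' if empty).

Answer: Peg 0: []
Peg 1: [3]
Peg 2: [4, 1]
Peg 3: [2]

Derivation:
After move 1 (1->2):
Peg 0: []
Peg 1: [3, 2]
Peg 2: [4, 1]
Peg 3: []

After move 2 (2->1):
Peg 0: []
Peg 1: [3, 2, 1]
Peg 2: [4]
Peg 3: []

After move 3 (1->0):
Peg 0: [1]
Peg 1: [3, 2]
Peg 2: [4]
Peg 3: []

After move 4 (1->3):
Peg 0: [1]
Peg 1: [3]
Peg 2: [4]
Peg 3: [2]

After move 5 (0->2):
Peg 0: []
Peg 1: [3]
Peg 2: [4, 1]
Peg 3: [2]

After move 6 (3->0):
Peg 0: [2]
Peg 1: [3]
Peg 2: [4, 1]
Peg 3: []

After move 7 (1->3):
Peg 0: [2]
Peg 1: []
Peg 2: [4, 1]
Peg 3: [3]

After move 8 (3->1):
Peg 0: [2]
Peg 1: [3]
Peg 2: [4, 1]
Peg 3: []

After move 9 (0->3):
Peg 0: []
Peg 1: [3]
Peg 2: [4, 1]
Peg 3: [2]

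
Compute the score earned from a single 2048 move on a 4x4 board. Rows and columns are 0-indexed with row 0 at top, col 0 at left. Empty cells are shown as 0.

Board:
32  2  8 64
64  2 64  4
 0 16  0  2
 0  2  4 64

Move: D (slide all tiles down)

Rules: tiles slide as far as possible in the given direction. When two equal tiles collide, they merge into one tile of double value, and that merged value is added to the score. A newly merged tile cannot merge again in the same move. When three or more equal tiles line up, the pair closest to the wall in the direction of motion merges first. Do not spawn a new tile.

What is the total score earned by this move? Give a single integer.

Answer: 4

Derivation:
Slide down:
col 0: [32, 64, 0, 0] -> [0, 0, 32, 64]  score +0 (running 0)
col 1: [2, 2, 16, 2] -> [0, 4, 16, 2]  score +4 (running 4)
col 2: [8, 64, 0, 4] -> [0, 8, 64, 4]  score +0 (running 4)
col 3: [64, 4, 2, 64] -> [64, 4, 2, 64]  score +0 (running 4)
Board after move:
 0  0  0 64
 0  4  8  4
32 16 64  2
64  2  4 64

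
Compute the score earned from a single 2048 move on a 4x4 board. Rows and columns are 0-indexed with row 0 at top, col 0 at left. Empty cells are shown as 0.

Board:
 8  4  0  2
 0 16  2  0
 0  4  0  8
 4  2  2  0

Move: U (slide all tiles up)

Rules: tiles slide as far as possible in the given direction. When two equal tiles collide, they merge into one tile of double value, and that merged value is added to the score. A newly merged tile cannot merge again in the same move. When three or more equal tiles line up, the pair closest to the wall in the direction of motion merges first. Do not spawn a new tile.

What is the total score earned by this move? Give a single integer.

Slide up:
col 0: [8, 0, 0, 4] -> [8, 4, 0, 0]  score +0 (running 0)
col 1: [4, 16, 4, 2] -> [4, 16, 4, 2]  score +0 (running 0)
col 2: [0, 2, 0, 2] -> [4, 0, 0, 0]  score +4 (running 4)
col 3: [2, 0, 8, 0] -> [2, 8, 0, 0]  score +0 (running 4)
Board after move:
 8  4  4  2
 4 16  0  8
 0  4  0  0
 0  2  0  0

Answer: 4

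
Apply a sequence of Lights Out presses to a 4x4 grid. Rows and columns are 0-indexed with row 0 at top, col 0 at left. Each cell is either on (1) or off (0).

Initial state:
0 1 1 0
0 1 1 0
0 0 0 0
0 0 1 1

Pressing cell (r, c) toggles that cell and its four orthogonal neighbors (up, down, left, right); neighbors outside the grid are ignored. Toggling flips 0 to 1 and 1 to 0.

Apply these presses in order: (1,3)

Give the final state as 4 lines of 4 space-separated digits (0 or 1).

After press 1 at (1,3):
0 1 1 1
0 1 0 1
0 0 0 1
0 0 1 1

Answer: 0 1 1 1
0 1 0 1
0 0 0 1
0 0 1 1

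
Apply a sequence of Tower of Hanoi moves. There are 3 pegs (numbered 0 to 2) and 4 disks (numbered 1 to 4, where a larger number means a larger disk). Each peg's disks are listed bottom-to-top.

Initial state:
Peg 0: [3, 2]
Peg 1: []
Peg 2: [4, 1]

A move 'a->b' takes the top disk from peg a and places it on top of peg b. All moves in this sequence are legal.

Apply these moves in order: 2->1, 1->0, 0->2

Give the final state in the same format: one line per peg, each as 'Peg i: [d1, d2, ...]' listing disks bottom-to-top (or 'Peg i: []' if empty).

After move 1 (2->1):
Peg 0: [3, 2]
Peg 1: [1]
Peg 2: [4]

After move 2 (1->0):
Peg 0: [3, 2, 1]
Peg 1: []
Peg 2: [4]

After move 3 (0->2):
Peg 0: [3, 2]
Peg 1: []
Peg 2: [4, 1]

Answer: Peg 0: [3, 2]
Peg 1: []
Peg 2: [4, 1]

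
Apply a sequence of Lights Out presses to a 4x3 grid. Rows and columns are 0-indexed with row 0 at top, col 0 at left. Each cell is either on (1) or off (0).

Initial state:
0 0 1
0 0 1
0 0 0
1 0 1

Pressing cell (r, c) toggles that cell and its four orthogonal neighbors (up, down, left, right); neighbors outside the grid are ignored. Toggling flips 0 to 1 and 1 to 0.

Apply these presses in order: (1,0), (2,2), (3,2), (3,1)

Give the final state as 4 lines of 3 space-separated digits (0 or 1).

After press 1 at (1,0):
1 0 1
1 1 1
1 0 0
1 0 1

After press 2 at (2,2):
1 0 1
1 1 0
1 1 1
1 0 0

After press 3 at (3,2):
1 0 1
1 1 0
1 1 0
1 1 1

After press 4 at (3,1):
1 0 1
1 1 0
1 0 0
0 0 0

Answer: 1 0 1
1 1 0
1 0 0
0 0 0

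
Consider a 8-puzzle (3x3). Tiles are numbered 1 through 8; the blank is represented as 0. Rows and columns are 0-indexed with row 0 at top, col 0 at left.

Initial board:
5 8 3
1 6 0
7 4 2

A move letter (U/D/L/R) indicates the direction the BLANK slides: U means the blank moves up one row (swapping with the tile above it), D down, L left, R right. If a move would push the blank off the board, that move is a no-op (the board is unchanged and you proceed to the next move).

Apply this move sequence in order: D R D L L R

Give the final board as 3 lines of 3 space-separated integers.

Answer: 5 8 3
1 6 2
7 0 4

Derivation:
After move 1 (D):
5 8 3
1 6 2
7 4 0

After move 2 (R):
5 8 3
1 6 2
7 4 0

After move 3 (D):
5 8 3
1 6 2
7 4 0

After move 4 (L):
5 8 3
1 6 2
7 0 4

After move 5 (L):
5 8 3
1 6 2
0 7 4

After move 6 (R):
5 8 3
1 6 2
7 0 4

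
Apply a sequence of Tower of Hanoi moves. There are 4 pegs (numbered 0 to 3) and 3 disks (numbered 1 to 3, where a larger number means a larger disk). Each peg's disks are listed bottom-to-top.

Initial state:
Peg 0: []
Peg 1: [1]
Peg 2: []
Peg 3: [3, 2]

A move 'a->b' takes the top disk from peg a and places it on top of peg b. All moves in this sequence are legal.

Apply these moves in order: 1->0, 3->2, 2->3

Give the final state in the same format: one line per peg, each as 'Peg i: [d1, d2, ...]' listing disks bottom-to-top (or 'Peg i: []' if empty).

After move 1 (1->0):
Peg 0: [1]
Peg 1: []
Peg 2: []
Peg 3: [3, 2]

After move 2 (3->2):
Peg 0: [1]
Peg 1: []
Peg 2: [2]
Peg 3: [3]

After move 3 (2->3):
Peg 0: [1]
Peg 1: []
Peg 2: []
Peg 3: [3, 2]

Answer: Peg 0: [1]
Peg 1: []
Peg 2: []
Peg 3: [3, 2]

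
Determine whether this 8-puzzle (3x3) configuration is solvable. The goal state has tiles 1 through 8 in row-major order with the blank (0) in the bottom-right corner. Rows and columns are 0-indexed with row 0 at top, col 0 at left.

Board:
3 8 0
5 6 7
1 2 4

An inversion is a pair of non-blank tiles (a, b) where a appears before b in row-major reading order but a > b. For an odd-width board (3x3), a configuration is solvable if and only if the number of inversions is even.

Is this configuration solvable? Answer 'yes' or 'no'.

Answer: no

Derivation:
Inversions (pairs i<j in row-major order where tile[i] > tile[j] > 0): 17
17 is odd, so the puzzle is not solvable.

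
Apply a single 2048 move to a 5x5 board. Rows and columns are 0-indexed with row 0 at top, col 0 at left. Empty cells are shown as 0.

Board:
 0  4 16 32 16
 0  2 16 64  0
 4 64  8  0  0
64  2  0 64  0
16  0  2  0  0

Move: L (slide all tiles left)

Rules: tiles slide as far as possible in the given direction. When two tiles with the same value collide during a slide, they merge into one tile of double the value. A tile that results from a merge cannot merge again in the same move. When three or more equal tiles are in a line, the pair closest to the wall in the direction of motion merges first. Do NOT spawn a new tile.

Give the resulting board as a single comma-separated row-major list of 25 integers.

Answer: 4, 16, 32, 16, 0, 2, 16, 64, 0, 0, 4, 64, 8, 0, 0, 64, 2, 64, 0, 0, 16, 2, 0, 0, 0

Derivation:
Slide left:
row 0: [0, 4, 16, 32, 16] -> [4, 16, 32, 16, 0]
row 1: [0, 2, 16, 64, 0] -> [2, 16, 64, 0, 0]
row 2: [4, 64, 8, 0, 0] -> [4, 64, 8, 0, 0]
row 3: [64, 2, 0, 64, 0] -> [64, 2, 64, 0, 0]
row 4: [16, 0, 2, 0, 0] -> [16, 2, 0, 0, 0]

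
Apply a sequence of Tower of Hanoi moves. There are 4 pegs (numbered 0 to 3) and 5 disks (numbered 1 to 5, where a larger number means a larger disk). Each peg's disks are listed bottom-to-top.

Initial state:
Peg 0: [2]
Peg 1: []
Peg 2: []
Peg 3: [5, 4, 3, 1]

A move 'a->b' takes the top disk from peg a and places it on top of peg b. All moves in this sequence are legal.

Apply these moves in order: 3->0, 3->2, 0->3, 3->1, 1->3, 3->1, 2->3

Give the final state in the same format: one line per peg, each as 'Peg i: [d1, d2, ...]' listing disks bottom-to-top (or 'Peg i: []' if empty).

After move 1 (3->0):
Peg 0: [2, 1]
Peg 1: []
Peg 2: []
Peg 3: [5, 4, 3]

After move 2 (3->2):
Peg 0: [2, 1]
Peg 1: []
Peg 2: [3]
Peg 3: [5, 4]

After move 3 (0->3):
Peg 0: [2]
Peg 1: []
Peg 2: [3]
Peg 3: [5, 4, 1]

After move 4 (3->1):
Peg 0: [2]
Peg 1: [1]
Peg 2: [3]
Peg 3: [5, 4]

After move 5 (1->3):
Peg 0: [2]
Peg 1: []
Peg 2: [3]
Peg 3: [5, 4, 1]

After move 6 (3->1):
Peg 0: [2]
Peg 1: [1]
Peg 2: [3]
Peg 3: [5, 4]

After move 7 (2->3):
Peg 0: [2]
Peg 1: [1]
Peg 2: []
Peg 3: [5, 4, 3]

Answer: Peg 0: [2]
Peg 1: [1]
Peg 2: []
Peg 3: [5, 4, 3]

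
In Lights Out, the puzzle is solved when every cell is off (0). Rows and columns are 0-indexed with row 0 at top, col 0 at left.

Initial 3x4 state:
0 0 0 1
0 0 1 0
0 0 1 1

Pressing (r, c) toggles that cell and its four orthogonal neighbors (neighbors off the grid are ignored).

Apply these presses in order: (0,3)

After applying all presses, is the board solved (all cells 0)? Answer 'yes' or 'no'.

After press 1 at (0,3):
0 0 1 0
0 0 1 1
0 0 1 1

Lights still on: 5

Answer: no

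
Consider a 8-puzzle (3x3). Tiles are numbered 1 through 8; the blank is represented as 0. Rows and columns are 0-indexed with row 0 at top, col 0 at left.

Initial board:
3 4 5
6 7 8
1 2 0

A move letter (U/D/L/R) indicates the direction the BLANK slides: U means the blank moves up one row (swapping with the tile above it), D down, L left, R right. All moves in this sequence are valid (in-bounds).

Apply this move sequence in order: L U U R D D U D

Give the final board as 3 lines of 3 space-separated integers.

After move 1 (L):
3 4 5
6 7 8
1 0 2

After move 2 (U):
3 4 5
6 0 8
1 7 2

After move 3 (U):
3 0 5
6 4 8
1 7 2

After move 4 (R):
3 5 0
6 4 8
1 7 2

After move 5 (D):
3 5 8
6 4 0
1 7 2

After move 6 (D):
3 5 8
6 4 2
1 7 0

After move 7 (U):
3 5 8
6 4 0
1 7 2

After move 8 (D):
3 5 8
6 4 2
1 7 0

Answer: 3 5 8
6 4 2
1 7 0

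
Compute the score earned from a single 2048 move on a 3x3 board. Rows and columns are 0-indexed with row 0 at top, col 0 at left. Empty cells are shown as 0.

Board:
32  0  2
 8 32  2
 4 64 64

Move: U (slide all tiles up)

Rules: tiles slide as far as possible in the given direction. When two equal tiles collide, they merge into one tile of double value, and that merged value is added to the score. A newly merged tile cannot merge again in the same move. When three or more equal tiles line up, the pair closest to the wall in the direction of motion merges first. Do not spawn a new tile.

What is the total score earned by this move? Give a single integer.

Slide up:
col 0: [32, 8, 4] -> [32, 8, 4]  score +0 (running 0)
col 1: [0, 32, 64] -> [32, 64, 0]  score +0 (running 0)
col 2: [2, 2, 64] -> [4, 64, 0]  score +4 (running 4)
Board after move:
32 32  4
 8 64 64
 4  0  0

Answer: 4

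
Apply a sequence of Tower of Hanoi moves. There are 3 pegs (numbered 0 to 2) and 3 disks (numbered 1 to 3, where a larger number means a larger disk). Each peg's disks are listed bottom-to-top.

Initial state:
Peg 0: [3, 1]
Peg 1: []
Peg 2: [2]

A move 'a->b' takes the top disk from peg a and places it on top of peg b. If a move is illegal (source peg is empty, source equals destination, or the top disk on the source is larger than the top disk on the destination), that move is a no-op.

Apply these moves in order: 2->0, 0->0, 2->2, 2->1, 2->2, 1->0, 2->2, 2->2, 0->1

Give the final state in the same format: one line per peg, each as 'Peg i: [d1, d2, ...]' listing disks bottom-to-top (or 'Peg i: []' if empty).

After move 1 (2->0):
Peg 0: [3, 1]
Peg 1: []
Peg 2: [2]

After move 2 (0->0):
Peg 0: [3, 1]
Peg 1: []
Peg 2: [2]

After move 3 (2->2):
Peg 0: [3, 1]
Peg 1: []
Peg 2: [2]

After move 4 (2->1):
Peg 0: [3, 1]
Peg 1: [2]
Peg 2: []

After move 5 (2->2):
Peg 0: [3, 1]
Peg 1: [2]
Peg 2: []

After move 6 (1->0):
Peg 0: [3, 1]
Peg 1: [2]
Peg 2: []

After move 7 (2->2):
Peg 0: [3, 1]
Peg 1: [2]
Peg 2: []

After move 8 (2->2):
Peg 0: [3, 1]
Peg 1: [2]
Peg 2: []

After move 9 (0->1):
Peg 0: [3]
Peg 1: [2, 1]
Peg 2: []

Answer: Peg 0: [3]
Peg 1: [2, 1]
Peg 2: []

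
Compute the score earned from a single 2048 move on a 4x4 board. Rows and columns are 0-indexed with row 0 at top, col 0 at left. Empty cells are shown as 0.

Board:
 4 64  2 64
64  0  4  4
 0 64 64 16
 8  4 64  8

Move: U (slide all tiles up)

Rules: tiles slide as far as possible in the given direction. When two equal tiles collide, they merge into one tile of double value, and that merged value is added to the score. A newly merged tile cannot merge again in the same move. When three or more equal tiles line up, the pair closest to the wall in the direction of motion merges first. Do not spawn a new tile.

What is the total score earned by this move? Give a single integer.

Answer: 256

Derivation:
Slide up:
col 0: [4, 64, 0, 8] -> [4, 64, 8, 0]  score +0 (running 0)
col 1: [64, 0, 64, 4] -> [128, 4, 0, 0]  score +128 (running 128)
col 2: [2, 4, 64, 64] -> [2, 4, 128, 0]  score +128 (running 256)
col 3: [64, 4, 16, 8] -> [64, 4, 16, 8]  score +0 (running 256)
Board after move:
  4 128   2  64
 64   4   4   4
  8   0 128  16
  0   0   0   8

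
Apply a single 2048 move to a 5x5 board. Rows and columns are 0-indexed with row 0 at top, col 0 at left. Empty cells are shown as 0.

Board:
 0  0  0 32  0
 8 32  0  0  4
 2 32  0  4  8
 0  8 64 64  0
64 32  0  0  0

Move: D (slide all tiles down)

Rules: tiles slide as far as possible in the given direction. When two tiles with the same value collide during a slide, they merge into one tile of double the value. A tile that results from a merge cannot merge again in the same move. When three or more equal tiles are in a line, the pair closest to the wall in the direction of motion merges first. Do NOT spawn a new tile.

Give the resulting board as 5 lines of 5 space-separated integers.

Answer:  0  0  0  0  0
 0  0  0  0  0
 8 64  0 32  0
 2  8  0  4  4
64 32 64 64  8

Derivation:
Slide down:
col 0: [0, 8, 2, 0, 64] -> [0, 0, 8, 2, 64]
col 1: [0, 32, 32, 8, 32] -> [0, 0, 64, 8, 32]
col 2: [0, 0, 0, 64, 0] -> [0, 0, 0, 0, 64]
col 3: [32, 0, 4, 64, 0] -> [0, 0, 32, 4, 64]
col 4: [0, 4, 8, 0, 0] -> [0, 0, 0, 4, 8]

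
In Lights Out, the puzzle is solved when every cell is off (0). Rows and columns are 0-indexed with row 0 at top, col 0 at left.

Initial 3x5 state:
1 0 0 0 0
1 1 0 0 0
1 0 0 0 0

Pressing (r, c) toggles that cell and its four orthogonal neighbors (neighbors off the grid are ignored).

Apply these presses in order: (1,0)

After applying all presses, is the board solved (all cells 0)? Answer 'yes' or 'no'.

Answer: yes

Derivation:
After press 1 at (1,0):
0 0 0 0 0
0 0 0 0 0
0 0 0 0 0

Lights still on: 0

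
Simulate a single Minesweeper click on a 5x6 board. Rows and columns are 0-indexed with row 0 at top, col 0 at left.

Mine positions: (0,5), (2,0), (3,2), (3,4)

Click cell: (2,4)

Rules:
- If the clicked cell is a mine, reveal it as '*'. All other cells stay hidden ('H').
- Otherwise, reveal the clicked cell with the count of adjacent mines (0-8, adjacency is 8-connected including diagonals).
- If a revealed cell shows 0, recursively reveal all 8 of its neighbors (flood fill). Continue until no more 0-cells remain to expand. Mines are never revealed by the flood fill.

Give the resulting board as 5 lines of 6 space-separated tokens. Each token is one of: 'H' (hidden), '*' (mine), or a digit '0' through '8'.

H H H H H H
H H H H H H
H H H H 1 H
H H H H H H
H H H H H H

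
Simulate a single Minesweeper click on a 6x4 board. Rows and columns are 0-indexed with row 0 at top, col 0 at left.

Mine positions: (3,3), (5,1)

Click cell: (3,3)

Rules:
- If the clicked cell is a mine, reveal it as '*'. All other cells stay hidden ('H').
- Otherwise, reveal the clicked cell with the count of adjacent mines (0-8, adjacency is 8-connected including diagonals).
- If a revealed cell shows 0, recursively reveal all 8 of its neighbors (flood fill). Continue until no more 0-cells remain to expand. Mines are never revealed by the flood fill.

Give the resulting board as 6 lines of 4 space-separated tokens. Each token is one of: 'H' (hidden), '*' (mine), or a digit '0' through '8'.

H H H H
H H H H
H H H H
H H H *
H H H H
H H H H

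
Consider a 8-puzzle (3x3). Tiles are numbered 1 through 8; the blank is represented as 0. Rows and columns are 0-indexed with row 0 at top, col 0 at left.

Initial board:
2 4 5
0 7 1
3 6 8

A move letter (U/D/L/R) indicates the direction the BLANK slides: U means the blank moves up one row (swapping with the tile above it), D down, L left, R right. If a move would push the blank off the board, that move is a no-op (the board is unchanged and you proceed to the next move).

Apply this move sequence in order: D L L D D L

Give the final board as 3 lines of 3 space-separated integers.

Answer: 2 4 5
3 7 1
0 6 8

Derivation:
After move 1 (D):
2 4 5
3 7 1
0 6 8

After move 2 (L):
2 4 5
3 7 1
0 6 8

After move 3 (L):
2 4 5
3 7 1
0 6 8

After move 4 (D):
2 4 5
3 7 1
0 6 8

After move 5 (D):
2 4 5
3 7 1
0 6 8

After move 6 (L):
2 4 5
3 7 1
0 6 8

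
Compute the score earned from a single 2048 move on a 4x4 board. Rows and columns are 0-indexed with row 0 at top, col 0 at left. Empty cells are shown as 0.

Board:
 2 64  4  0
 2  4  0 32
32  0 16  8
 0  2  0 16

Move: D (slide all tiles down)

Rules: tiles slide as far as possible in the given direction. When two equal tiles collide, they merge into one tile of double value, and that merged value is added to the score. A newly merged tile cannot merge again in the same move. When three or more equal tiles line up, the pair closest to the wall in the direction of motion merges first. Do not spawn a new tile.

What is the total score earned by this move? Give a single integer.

Slide down:
col 0: [2, 2, 32, 0] -> [0, 0, 4, 32]  score +4 (running 4)
col 1: [64, 4, 0, 2] -> [0, 64, 4, 2]  score +0 (running 4)
col 2: [4, 0, 16, 0] -> [0, 0, 4, 16]  score +0 (running 4)
col 3: [0, 32, 8, 16] -> [0, 32, 8, 16]  score +0 (running 4)
Board after move:
 0  0  0  0
 0 64  0 32
 4  4  4  8
32  2 16 16

Answer: 4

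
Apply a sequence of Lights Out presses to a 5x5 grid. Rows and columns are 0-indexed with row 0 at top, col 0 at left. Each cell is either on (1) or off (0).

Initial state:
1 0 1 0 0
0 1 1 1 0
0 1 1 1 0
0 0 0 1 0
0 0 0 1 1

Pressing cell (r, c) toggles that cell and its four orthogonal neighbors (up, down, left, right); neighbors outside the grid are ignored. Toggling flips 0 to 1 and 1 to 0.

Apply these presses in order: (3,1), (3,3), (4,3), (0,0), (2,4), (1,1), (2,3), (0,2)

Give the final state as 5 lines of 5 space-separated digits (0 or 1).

Answer: 0 1 0 1 0
0 0 1 0 1
0 1 0 0 0
1 1 0 0 0
0 1 1 1 0

Derivation:
After press 1 at (3,1):
1 0 1 0 0
0 1 1 1 0
0 0 1 1 0
1 1 1 1 0
0 1 0 1 1

After press 2 at (3,3):
1 0 1 0 0
0 1 1 1 0
0 0 1 0 0
1 1 0 0 1
0 1 0 0 1

After press 3 at (4,3):
1 0 1 0 0
0 1 1 1 0
0 0 1 0 0
1 1 0 1 1
0 1 1 1 0

After press 4 at (0,0):
0 1 1 0 0
1 1 1 1 0
0 0 1 0 0
1 1 0 1 1
0 1 1 1 0

After press 5 at (2,4):
0 1 1 0 0
1 1 1 1 1
0 0 1 1 1
1 1 0 1 0
0 1 1 1 0

After press 6 at (1,1):
0 0 1 0 0
0 0 0 1 1
0 1 1 1 1
1 1 0 1 0
0 1 1 1 0

After press 7 at (2,3):
0 0 1 0 0
0 0 0 0 1
0 1 0 0 0
1 1 0 0 0
0 1 1 1 0

After press 8 at (0,2):
0 1 0 1 0
0 0 1 0 1
0 1 0 0 0
1 1 0 0 0
0 1 1 1 0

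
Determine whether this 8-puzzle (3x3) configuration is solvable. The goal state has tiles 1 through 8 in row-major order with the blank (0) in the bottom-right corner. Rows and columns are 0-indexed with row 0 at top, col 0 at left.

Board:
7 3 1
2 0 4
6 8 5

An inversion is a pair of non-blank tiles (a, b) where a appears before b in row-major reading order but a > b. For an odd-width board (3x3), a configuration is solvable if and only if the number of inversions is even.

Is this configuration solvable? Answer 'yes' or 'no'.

Inversions (pairs i<j in row-major order where tile[i] > tile[j] > 0): 10
10 is even, so the puzzle is solvable.

Answer: yes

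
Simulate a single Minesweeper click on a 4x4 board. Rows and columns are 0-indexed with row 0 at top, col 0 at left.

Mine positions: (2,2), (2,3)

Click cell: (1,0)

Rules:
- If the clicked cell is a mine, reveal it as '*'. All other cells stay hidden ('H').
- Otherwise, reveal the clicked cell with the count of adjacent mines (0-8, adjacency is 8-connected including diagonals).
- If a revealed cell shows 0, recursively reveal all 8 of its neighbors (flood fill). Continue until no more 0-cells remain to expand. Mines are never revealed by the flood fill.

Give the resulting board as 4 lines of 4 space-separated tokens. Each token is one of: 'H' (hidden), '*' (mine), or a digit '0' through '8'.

0 0 0 0
0 1 2 2
0 1 H H
0 1 H H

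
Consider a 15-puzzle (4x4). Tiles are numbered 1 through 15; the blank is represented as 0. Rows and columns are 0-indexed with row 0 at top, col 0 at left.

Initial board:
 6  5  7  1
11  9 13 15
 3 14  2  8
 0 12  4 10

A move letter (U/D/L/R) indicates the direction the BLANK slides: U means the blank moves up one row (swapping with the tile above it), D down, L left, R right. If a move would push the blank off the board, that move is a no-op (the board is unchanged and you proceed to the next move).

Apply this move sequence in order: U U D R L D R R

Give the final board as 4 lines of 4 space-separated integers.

After move 1 (U):
 6  5  7  1
11  9 13 15
 0 14  2  8
 3 12  4 10

After move 2 (U):
 6  5  7  1
 0  9 13 15
11 14  2  8
 3 12  4 10

After move 3 (D):
 6  5  7  1
11  9 13 15
 0 14  2  8
 3 12  4 10

After move 4 (R):
 6  5  7  1
11  9 13 15
14  0  2  8
 3 12  4 10

After move 5 (L):
 6  5  7  1
11  9 13 15
 0 14  2  8
 3 12  4 10

After move 6 (D):
 6  5  7  1
11  9 13 15
 3 14  2  8
 0 12  4 10

After move 7 (R):
 6  5  7  1
11  9 13 15
 3 14  2  8
12  0  4 10

After move 8 (R):
 6  5  7  1
11  9 13 15
 3 14  2  8
12  4  0 10

Answer:  6  5  7  1
11  9 13 15
 3 14  2  8
12  4  0 10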